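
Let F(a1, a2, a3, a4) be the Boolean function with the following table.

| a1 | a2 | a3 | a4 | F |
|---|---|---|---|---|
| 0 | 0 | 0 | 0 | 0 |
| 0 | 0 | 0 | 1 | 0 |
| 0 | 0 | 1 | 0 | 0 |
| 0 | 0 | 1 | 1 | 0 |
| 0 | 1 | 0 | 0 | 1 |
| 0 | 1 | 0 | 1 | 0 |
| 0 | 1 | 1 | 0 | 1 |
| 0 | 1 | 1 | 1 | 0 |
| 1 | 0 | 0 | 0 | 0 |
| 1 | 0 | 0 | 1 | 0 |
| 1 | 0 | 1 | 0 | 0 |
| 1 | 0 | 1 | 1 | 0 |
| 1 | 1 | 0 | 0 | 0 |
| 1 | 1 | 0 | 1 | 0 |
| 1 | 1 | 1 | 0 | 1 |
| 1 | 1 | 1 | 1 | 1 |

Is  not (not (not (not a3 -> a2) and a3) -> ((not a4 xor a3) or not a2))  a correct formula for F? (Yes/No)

Test each input against both F and the formula:
  a1=0, a2=0, a3=0, a4=0: formula gives 0, F = 0 ✓
  a1=0, a2=0, a3=0, a4=1: formula gives 0, F = 0 ✓
  a1=0, a2=0, a3=1, a4=0: formula gives 0, F = 0 ✓
  a1=0, a2=0, a3=1, a4=1: formula gives 0, F = 0 ✓
  a1=0, a2=1, a3=0, a4=0: formula gives 0, but F = 1 ✗
Row (0,1,0,0) is a counterexample, so the formula is not equivalent to F.

No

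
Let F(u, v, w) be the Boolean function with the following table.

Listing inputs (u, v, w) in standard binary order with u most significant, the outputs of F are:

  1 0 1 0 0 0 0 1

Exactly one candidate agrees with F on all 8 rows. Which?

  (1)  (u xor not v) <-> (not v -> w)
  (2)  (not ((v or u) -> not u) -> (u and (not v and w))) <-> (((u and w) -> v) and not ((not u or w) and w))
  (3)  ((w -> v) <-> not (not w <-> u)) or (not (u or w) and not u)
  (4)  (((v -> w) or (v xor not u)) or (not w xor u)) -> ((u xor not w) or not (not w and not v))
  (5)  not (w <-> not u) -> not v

(1) disagrees with F on (0,0,0) (formula → 0, table → 1); rule it out.
(3) disagrees with F on (0,0,1) (formula → 1, table → 0); rule it out.
(4) disagrees with F on (0,0,1) (formula → 1, table → 0); rule it out.
(5) disagrees with F on (0,0,1) (formula → 1, table → 0); rule it out.
That leaves (2). Evaluating it on every row reproduces the table of F exactly.

2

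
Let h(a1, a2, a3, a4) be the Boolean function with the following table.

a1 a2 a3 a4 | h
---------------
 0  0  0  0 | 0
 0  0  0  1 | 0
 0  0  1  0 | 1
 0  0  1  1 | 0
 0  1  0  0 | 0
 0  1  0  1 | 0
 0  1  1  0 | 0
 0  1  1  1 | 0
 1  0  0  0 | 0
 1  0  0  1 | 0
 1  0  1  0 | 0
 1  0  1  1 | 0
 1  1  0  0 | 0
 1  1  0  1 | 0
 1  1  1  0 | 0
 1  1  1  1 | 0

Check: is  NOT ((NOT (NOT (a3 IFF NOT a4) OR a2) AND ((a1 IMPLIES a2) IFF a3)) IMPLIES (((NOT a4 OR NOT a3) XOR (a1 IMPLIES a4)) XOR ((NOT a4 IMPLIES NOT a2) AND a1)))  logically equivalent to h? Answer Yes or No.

Evaluate NOT ((NOT (NOT (a3 IFF NOT a4) OR a2) AND ((a1 IMPLIES a2) IFF a3)) IMPLIES (((NOT a4 OR NOT a3) XOR (a1 IMPLIES a4)) XOR ((NOT a4 IMPLIES NOT a2) AND a1))) on each row and compare to h:
  a1=0, a2=0, a3=0, a4=0: formula gives 0, h = 0 ✓
  a1=0, a2=0, a3=0, a4=1: formula gives 0, h = 0 ✓
  a1=0, a2=0, a3=1, a4=0: formula gives 1, h = 1 ✓
  a1=0, a2=0, a3=1, a4=1: formula gives 0, h = 0 ✓
  …and likewise for the remaining 12 rows.
No disagreement on any input; they are logically equivalent.

Yes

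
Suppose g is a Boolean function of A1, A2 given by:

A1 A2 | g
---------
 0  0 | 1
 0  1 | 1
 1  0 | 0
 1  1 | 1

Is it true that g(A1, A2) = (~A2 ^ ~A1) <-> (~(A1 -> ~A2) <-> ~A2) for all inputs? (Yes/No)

Evaluate (~A2 ^ ~A1) <-> (~(A1 -> ~A2) <-> ~A2) on each row and compare to g:
  A1=0, A2=0: formula gives 1, g = 1 ✓
  A1=0, A2=1: formula gives 1, g = 1 ✓
  A1=1, A2=0: formula gives 0, g = 0 ✓
  A1=1, A2=1: formula gives 1, g = 1 ✓
No disagreement on any input; they are logically equivalent.

Yes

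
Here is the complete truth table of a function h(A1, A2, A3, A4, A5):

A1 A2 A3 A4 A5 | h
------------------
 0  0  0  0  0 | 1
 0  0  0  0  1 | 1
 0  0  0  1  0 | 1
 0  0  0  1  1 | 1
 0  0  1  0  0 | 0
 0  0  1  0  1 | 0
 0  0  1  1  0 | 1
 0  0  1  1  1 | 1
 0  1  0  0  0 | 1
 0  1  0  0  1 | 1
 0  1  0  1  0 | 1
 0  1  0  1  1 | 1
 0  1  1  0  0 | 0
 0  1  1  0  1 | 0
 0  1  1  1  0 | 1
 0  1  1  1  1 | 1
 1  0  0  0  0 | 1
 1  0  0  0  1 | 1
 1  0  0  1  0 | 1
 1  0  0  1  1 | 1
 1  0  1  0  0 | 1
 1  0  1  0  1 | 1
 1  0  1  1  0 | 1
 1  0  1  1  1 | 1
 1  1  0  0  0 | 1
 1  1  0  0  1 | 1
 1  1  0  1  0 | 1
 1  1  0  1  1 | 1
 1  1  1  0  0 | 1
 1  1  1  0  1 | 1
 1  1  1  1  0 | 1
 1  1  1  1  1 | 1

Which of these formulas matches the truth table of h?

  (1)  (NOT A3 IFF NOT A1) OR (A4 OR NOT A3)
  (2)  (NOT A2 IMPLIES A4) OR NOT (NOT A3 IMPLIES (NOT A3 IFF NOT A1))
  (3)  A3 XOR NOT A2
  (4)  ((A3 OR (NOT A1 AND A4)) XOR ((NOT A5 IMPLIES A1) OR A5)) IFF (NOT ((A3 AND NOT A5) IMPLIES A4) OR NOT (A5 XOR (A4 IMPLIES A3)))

(2) fails at (0,0,0,0,0): the formula yields 0, h is 1.
(3) fails at (0,0,1,1,0): the formula yields 0, h is 1.
(4) fails at (0,0,1,0,0): the formula yields 1, h is 0.
That leaves (1). Evaluating it on every row reproduces the table of h exactly.

1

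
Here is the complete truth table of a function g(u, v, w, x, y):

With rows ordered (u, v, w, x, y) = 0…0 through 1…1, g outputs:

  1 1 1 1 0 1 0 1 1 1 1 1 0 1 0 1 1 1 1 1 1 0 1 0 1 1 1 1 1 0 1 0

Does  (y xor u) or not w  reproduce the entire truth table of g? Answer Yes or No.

Test each input against both g and the formula:
  u=0, v=0, w=0, x=0, y=0: formula gives 1, g = 1 ✓
  u=0, v=0, w=0, x=0, y=1: formula gives 1, g = 1 ✓
  u=0, v=0, w=0, x=1, y=0: formula gives 1, g = 1 ✓
  u=0, v=0, w=0, x=1, y=1: formula gives 1, g = 1 ✓
  …and likewise for the remaining 28 rows.
All 32 rows match — the expression computes g exactly.

Yes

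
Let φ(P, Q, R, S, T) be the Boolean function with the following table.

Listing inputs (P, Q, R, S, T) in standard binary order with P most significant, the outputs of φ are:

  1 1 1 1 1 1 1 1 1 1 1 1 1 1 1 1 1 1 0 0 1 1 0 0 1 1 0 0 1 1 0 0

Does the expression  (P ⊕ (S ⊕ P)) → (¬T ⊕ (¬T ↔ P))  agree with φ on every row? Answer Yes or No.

Yes

Evaluate (P ⊕ (S ⊕ P)) → (¬T ⊕ (¬T ↔ P)) on each row and compare to φ:
  P=0, Q=0, R=0, S=0, T=0: formula gives 1, φ = 1 ✓
  P=0, Q=0, R=0, S=0, T=1: formula gives 1, φ = 1 ✓
  P=0, Q=0, R=0, S=1, T=0: formula gives 1, φ = 1 ✓
  P=0, Q=0, R=0, S=1, T=1: formula gives 1, φ = 1 ✓
  … (the remaining 28 rows also agree.)
No disagreement on any input; they are logically equivalent.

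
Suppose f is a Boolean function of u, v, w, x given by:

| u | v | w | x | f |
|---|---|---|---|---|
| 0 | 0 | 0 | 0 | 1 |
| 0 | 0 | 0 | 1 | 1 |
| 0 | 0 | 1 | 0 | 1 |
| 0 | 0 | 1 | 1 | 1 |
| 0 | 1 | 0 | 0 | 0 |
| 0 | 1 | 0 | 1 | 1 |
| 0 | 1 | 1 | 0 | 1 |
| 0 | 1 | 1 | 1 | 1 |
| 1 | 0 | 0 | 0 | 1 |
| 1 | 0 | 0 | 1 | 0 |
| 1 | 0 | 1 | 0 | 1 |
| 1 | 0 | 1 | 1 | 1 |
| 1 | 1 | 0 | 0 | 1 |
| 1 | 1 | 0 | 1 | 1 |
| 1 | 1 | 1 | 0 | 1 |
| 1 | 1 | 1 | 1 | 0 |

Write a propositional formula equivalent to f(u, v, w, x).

f(u, v, w, x) = (((((u' · v) · w') · x') + (((u · v') · w') · x)) + (((u · v) · w) · x))'

There are just 3 zero rows: (0,1,0,0), (1,0,0,1), (1,1,1,1). Their minterms are ¬u·v·¬w·¬x, u·¬v·¬w·x, u·v·w·x; the OR of those covers precisely the 0-outputs, and negating it yields f.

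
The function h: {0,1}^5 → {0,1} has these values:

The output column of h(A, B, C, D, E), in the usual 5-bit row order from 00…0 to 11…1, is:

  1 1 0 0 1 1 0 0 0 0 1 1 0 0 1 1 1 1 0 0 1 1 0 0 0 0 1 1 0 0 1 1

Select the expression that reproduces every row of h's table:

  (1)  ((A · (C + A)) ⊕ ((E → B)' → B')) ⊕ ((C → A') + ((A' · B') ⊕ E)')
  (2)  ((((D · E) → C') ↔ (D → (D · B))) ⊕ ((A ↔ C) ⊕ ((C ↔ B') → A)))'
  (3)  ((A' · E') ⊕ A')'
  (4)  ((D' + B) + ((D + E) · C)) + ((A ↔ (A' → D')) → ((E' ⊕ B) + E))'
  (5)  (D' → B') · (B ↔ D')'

5

(1) disagrees with h on (0,0,0,0,0) (formula → 0, table → 1); rule it out.
(2) disagrees with h on (0,0,0,0,0) (formula → 0, table → 1); rule it out.
(3) disagrees with h on (0,0,0,0,1) (formula → 0, table → 1); rule it out.
(4) disagrees with h on (0,0,1,1,0) (formula → 1, table → 0); rule it out.
That leaves (5). Evaluating it on every row reproduces the table of h exactly.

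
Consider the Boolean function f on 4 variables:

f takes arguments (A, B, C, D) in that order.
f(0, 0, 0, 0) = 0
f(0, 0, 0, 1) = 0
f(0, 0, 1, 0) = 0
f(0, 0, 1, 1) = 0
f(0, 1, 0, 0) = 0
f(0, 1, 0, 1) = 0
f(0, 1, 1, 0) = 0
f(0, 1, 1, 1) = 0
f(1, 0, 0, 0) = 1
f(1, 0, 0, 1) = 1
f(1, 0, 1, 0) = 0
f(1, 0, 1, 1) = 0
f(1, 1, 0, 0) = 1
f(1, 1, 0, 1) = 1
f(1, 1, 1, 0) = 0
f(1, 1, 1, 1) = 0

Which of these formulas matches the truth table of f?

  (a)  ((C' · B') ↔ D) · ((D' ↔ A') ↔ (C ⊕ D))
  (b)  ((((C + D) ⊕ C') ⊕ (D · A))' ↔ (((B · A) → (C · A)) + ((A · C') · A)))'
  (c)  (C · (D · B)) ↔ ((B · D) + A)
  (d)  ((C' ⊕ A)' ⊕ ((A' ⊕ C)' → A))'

(a) fails at (0,0,1,0): the formula yields 1, f is 0.
(b) fails at (0,0,0,0): the formula yields 1, f is 0.
(c) fails at (0,0,0,0): the formula yields 1, f is 0.
Only (d) survives; checking it on all 16 rows confirms it matches f.

d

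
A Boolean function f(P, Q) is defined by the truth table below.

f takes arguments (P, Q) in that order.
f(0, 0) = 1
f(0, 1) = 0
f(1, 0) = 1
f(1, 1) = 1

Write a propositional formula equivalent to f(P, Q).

f is 0 on exactly one input, (0,1), whose minterm is ¬P·Q. So f is the negation of that single conjunction.

f(P, Q) = ¬(¬P ∧ Q)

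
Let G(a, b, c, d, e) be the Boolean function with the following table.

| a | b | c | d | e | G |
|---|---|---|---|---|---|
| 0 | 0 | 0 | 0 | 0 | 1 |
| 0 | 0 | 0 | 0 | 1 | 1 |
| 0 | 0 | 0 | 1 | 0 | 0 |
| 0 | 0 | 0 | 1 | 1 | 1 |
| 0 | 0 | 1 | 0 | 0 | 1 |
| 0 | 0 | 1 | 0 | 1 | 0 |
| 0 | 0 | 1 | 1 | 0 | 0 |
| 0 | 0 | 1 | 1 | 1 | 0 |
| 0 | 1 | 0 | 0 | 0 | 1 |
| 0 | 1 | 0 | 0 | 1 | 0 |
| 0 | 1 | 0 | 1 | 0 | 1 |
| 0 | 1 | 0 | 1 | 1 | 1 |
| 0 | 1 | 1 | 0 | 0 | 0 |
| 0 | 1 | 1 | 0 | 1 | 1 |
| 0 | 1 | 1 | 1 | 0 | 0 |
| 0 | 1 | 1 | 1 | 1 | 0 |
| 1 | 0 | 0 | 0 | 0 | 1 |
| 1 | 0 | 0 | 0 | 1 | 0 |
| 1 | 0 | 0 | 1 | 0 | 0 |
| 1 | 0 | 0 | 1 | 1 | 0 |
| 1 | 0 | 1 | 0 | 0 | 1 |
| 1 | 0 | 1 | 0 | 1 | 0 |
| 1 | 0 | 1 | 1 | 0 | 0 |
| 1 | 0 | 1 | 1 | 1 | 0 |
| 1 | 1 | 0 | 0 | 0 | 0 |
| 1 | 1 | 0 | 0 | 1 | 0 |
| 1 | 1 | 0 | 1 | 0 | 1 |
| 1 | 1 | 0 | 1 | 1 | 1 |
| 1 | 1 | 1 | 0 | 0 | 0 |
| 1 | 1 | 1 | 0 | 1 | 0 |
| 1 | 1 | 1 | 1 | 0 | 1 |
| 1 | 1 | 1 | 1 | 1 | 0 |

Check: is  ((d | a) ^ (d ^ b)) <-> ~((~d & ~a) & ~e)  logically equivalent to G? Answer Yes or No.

No

Test each input against both G and the formula:
  a=0, b=0, c=0, d=0, e=0: formula gives 1, G = 1 ✓
  a=0, b=0, c=0, d=0, e=1: formula gives 0, but G = 1 ✗
Since they disagree at (0,0,0,0,1), the expression is not a correct formula for G.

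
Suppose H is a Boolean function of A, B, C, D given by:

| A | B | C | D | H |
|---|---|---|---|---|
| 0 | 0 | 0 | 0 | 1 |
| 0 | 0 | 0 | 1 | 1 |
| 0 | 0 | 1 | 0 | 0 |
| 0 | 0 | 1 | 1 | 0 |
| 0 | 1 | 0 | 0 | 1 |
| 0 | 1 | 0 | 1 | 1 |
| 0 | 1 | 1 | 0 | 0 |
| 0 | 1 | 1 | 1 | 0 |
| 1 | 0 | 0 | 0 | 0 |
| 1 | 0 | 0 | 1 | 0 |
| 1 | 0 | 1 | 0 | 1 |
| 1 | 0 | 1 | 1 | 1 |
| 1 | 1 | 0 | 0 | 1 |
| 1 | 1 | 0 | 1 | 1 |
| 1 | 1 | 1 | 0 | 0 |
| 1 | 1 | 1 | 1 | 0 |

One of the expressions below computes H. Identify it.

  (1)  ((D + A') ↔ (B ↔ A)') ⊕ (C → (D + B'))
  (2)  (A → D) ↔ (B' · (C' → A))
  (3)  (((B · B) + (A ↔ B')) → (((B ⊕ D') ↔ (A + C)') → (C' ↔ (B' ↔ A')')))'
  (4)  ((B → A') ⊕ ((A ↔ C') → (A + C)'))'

(1): at (0,0,1,0) it gives 1, but H = 0 — eliminated.
(2): at (0,0,0,0) it gives 0, but H = 1 — eliminated.
(3): at (0,0,0,0) it gives 0, but H = 1 — eliminated.
(4) is the remaining candidate, and it agrees with H on all 16 inputs.

4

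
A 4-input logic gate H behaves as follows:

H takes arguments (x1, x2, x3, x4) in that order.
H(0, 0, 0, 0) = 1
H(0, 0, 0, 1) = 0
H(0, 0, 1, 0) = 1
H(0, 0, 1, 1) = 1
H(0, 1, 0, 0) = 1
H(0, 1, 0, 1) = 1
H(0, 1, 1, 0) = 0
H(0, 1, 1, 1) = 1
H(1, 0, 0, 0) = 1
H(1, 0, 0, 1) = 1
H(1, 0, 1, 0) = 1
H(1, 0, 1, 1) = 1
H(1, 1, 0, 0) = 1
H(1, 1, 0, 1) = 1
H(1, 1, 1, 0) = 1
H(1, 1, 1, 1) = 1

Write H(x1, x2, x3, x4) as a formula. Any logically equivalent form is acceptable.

H(x1, x2, x3, x4) = ((((x1' · x2') · x3') · x4) + (((x1' · x2) · x3) · x4'))'

H is 0 on only 2 rows — (0,0,0,1), (0,1,1,0). Writing each as a minterm (¬x1·¬x2·¬x3·x4, ¬x1·x2·x3·¬x4) and OR-ing them characterizes exactly where H=0, so H is the negation of that disjunction.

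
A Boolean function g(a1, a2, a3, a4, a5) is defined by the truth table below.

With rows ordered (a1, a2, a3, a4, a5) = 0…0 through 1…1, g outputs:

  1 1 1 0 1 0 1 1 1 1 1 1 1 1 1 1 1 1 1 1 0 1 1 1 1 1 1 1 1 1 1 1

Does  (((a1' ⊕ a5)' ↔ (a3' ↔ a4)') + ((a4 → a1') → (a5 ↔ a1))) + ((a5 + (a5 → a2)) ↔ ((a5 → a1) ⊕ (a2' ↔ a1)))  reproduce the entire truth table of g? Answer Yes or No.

Test each input against both g and the formula:
  a1=0, a2=0, a3=0, a4=0, a5=0: formula gives 1, g = 1 ✓
  a1=0, a2=0, a3=0, a4=0, a5=1: formula gives 1, g = 1 ✓
  a1=0, a2=0, a3=0, a4=1, a5=0: formula gives 1, g = 1 ✓
  a1=0, a2=0, a3=0, a4=1, a5=1: formula gives 0, g = 0 ✓
  … (the remaining 28 rows also agree.)
All 32 rows match — the expression computes g exactly.

Yes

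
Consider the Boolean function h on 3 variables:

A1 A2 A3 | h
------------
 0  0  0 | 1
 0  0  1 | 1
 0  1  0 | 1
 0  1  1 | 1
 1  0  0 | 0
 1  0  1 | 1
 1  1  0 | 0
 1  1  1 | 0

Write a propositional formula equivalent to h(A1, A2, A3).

h is 0 on only 3 rows — (1,0,0), (1,1,0), (1,1,1). Writing each as a minterm (A1·¬A2·¬A3, A1·A2·¬A3, A1·A2·A3) and OR-ing them characterizes exactly where h=0, so h is the negation of that disjunction.

h(A1, A2, A3) = NOT ((((A1 AND NOT A2) AND NOT A3) OR ((A1 AND A2) AND NOT A3)) OR ((A1 AND A2) AND A3))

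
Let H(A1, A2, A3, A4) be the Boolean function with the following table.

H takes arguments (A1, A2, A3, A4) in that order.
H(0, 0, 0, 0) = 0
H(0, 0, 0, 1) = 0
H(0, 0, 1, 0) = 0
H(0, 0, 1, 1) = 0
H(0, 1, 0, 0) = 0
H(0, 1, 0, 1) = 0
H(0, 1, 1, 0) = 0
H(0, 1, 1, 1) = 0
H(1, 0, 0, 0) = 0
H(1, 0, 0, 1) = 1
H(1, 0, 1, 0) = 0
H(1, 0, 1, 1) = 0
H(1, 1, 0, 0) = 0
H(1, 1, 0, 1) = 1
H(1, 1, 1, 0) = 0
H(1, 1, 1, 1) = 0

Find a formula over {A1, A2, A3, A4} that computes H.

H(A1, A2, A3, A4) = (((A1 · A2') · A3') · A4) + (((A1 · A2) · A3') · A4)

Collect the rows where H=1 — (1,0,0,1), (1,1,0,1) — and write one minterm per row: A1·¬A2·¬A3·A4, A1·A2·¬A3·A4. Their union (logical OR) reproduces the table exactly.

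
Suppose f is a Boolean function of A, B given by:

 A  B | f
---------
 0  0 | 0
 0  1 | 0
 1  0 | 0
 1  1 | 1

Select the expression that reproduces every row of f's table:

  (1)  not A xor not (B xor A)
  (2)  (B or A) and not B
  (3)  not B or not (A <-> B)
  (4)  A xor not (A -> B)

(1) fails at (0,1): the formula yields 1, f is 0.
(2) fails at (1,0): the formula yields 1, f is 0.
(3) fails at (0,0): the formula yields 1, f is 0.
Only (4) survives; checking it on all 4 rows confirms it matches f.

4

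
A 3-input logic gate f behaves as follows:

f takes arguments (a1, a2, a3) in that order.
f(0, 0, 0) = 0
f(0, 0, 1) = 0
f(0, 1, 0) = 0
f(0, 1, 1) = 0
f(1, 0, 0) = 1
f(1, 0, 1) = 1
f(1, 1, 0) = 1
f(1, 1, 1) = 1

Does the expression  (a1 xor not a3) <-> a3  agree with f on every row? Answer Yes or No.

Yes

Test each input against both f and the formula:
  a1=0, a2=0, a3=0: formula gives 0, f = 0 ✓
  a1=0, a2=0, a3=1: formula gives 0, f = 0 ✓
  a1=0, a2=1, a3=0: formula gives 0, f = 0 ✓
  a1=0, a2=1, a3=1: formula gives 0, f = 0 ✓
  a1=1, a2=0, a3=0: formula gives 1, f = 1 ✓
  … (the remaining 3 rows also agree.)
No disagreement on any input; they are logically equivalent.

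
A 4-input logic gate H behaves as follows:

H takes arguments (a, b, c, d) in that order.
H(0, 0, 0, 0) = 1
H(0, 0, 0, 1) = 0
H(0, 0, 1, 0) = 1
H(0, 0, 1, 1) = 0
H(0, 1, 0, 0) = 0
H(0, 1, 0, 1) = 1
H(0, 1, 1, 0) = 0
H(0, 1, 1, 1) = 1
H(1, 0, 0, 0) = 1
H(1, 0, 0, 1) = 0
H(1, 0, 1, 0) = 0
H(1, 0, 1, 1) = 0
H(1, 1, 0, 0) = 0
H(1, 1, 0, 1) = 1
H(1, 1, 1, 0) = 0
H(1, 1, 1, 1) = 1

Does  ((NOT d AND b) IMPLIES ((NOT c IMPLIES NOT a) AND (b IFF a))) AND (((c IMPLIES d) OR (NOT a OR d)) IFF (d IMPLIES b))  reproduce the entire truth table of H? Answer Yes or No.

Evaluate ((NOT d AND b) IMPLIES ((NOT c IMPLIES NOT a) AND (b IFF a))) AND (((c IMPLIES d) OR (NOT a OR d)) IFF (d IMPLIES b)) on each row and compare to H:
  a=0, b=0, c=0, d=0: formula gives 1, H = 1 ✓
  a=0, b=0, c=0, d=1: formula gives 0, H = 0 ✓
  a=0, b=0, c=1, d=0: formula gives 1, H = 1 ✓
  a=0, b=0, c=1, d=1: formula gives 0, H = 0 ✓
  … (the remaining 12 rows also agree.)
Every row agrees, so the formula is equivalent.

Yes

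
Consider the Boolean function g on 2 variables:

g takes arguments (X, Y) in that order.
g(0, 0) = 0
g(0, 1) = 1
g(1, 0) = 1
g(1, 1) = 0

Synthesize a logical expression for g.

g(X, Y) = X ⊕ Y

The output is 1 exactly when an odd number of inputs are 1 — the 2-way XOR (parity).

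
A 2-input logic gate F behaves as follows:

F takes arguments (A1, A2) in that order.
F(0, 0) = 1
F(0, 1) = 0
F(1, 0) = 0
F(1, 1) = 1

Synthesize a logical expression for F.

F(A1, A2) = NOT (A1 XOR A2)

The output is 1 exactly when an even number of inputs are 1 — the complement of 2-way XOR.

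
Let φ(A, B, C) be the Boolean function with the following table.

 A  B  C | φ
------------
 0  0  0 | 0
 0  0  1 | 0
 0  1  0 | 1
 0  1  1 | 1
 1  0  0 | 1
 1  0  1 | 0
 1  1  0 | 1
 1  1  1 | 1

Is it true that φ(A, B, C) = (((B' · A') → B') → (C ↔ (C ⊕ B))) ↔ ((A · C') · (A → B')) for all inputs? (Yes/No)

Yes

Evaluate (((B' · A') → B') → (C ↔ (C ⊕ B))) ↔ ((A · C') · (A → B')) on each row and compare to φ:
  A=0, B=0, C=0: formula gives 0, φ = 0 ✓
  A=0, B=0, C=1: formula gives 0, φ = 0 ✓
  A=0, B=1, C=0: formula gives 1, φ = 1 ✓
  A=0, B=1, C=1: formula gives 1, φ = 1 ✓
  A=1, B=0, C=0: formula gives 1, φ = 1 ✓
  …and likewise for the remaining 3 rows.
All 8 rows match — the expression computes φ exactly.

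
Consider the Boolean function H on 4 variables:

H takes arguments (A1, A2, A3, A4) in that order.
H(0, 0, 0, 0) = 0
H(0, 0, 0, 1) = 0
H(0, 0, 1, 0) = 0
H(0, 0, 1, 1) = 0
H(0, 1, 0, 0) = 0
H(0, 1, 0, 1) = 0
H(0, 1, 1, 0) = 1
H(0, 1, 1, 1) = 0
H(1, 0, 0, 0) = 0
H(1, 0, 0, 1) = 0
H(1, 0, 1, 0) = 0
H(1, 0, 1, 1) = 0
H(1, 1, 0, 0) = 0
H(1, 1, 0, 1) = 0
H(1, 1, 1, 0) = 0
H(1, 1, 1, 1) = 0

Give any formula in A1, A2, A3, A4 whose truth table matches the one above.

H(A1, A2, A3, A4) = ((not A1 and A2) and A3) and not A4

H is 1 on exactly one input, (0,1,1,0), whose minterm is ¬A1·A2·A3·¬A4. So H is just that conjunction.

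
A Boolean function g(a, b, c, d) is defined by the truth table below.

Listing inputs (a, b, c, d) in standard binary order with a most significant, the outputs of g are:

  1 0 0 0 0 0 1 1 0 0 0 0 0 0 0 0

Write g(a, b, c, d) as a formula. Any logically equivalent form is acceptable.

g(a, b, c, d) = ((((a' · b') · c') · d') + (((a' · b) · c) · d')) + (((a' · b) · c) · d)

g=1 on 3 inputs: (0,0,0,0), (0,1,1,0), (0,1,1,1). Reading each as a conjunction of literals (¬a·¬b·¬c·¬d, ¬a·b·c·¬d, ¬a·b·c·d) and taking the OR gives the canonical DNF.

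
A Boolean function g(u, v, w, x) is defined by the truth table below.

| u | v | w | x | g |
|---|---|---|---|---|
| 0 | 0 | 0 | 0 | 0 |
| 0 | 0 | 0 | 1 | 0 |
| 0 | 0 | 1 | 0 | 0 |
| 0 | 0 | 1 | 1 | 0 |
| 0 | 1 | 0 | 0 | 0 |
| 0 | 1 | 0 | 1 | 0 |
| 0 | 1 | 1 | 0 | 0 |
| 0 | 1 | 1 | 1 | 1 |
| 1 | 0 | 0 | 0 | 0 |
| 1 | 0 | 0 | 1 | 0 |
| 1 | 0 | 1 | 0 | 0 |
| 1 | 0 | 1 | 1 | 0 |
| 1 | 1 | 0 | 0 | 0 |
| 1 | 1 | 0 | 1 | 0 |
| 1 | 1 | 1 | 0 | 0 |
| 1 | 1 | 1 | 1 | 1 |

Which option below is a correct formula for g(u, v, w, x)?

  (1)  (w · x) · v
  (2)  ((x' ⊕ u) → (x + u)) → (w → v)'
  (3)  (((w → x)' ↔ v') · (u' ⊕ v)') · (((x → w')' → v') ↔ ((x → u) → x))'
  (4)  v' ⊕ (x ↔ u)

(2): at (0,0,0,0) it gives 1, but g = 0 — eliminated.
(3): at (0,1,0,0) it gives 1, but g = 0 — eliminated.
(4): at (0,0,0,1) it gives 1, but g = 0 — eliminated.
(1) is the remaining candidate, and it agrees with g on all 16 inputs.

1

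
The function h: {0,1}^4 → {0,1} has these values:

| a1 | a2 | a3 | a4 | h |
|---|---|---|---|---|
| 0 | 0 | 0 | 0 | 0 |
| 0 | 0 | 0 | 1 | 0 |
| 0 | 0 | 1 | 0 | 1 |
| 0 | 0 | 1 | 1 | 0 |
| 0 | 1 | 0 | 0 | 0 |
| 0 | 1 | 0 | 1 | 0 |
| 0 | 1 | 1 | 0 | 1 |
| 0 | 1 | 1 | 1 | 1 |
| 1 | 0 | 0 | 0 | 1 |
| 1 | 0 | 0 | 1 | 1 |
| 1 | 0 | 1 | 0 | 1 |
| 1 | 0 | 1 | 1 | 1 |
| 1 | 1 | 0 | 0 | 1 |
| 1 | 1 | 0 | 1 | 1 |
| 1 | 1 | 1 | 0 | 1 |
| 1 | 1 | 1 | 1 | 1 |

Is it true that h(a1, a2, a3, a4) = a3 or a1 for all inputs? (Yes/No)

No

Test each input against both h and the formula:
  a1=0, a2=0, a3=0, a4=0: formula gives 0, h = 0 ✓
  a1=0, a2=0, a3=0, a4=1: formula gives 0, h = 0 ✓
  a1=0, a2=0, a3=1, a4=0: formula gives 1, h = 1 ✓
  a1=0, a2=0, a3=1, a4=1: formula gives 1, but h = 0 ✗
Row (0,0,1,1) is a counterexample, so the formula is not equivalent to h.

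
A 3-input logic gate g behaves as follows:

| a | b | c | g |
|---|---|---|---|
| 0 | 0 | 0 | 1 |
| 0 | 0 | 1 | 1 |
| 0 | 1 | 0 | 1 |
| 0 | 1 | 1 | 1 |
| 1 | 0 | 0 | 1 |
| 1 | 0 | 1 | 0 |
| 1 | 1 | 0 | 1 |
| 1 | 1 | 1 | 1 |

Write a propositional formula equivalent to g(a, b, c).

g(a, b, c) = NOT ((a AND NOT b) AND c)

g is 0 on exactly one input, (1,0,1), whose minterm is a·¬b·c. So g is the negation of that single conjunction.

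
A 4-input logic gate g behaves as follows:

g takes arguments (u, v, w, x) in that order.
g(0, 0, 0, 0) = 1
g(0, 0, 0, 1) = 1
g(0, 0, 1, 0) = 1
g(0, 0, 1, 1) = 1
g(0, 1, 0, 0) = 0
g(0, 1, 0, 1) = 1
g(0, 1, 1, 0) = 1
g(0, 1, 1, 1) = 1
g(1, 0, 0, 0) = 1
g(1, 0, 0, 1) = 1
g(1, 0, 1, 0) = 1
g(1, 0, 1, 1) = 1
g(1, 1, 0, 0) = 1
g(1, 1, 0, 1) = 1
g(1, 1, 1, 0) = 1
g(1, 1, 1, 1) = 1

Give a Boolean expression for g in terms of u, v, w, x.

g(u, v, w, x) = (((u' · v) · w') · x')'

Only row (0,1,0,0) gives 0. So g is 1 everywhere except there — the complement of the minterm ¬u·v·¬w·¬x.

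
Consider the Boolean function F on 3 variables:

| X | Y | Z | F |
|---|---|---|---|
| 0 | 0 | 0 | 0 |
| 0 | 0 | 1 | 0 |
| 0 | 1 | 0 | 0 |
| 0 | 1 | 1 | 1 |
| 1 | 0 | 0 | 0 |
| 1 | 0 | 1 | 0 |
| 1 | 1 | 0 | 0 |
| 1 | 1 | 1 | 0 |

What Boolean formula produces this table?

Only row (0,1,1) gives 1. That row's minterm ¬X·Y·Z is F directly.

F(X, Y, Z) = (~X & Y) & Z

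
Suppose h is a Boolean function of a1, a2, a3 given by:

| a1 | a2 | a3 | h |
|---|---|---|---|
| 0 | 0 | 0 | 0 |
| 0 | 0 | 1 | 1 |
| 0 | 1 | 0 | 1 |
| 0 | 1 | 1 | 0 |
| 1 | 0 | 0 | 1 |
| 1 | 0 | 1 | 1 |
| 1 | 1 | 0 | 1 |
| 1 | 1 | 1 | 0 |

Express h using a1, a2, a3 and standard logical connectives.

h(a1, a2, a3) = NOT ((((NOT a1 AND NOT a2) AND NOT a3) OR ((NOT a1 AND a2) AND a3)) OR ((a1 AND a2) AND a3))

h is 0 on only 3 rows — (0,0,0), (0,1,1), (1,1,1). Writing each as a minterm (¬a1·¬a2·¬a3, ¬a1·a2·a3, a1·a2·a3) and OR-ing them characterizes exactly where h=0, so h is the negation of that disjunction.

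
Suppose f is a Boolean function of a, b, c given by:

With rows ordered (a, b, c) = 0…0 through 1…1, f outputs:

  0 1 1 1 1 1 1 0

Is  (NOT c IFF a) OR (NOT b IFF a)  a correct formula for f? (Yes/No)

Yes

Test each input against both f and the formula:
  a=0, b=0, c=0: formula gives 0, f = 0 ✓
  a=0, b=0, c=1: formula gives 1, f = 1 ✓
  a=0, b=1, c=0: formula gives 1, f = 1 ✓
  a=0, b=1, c=1: formula gives 1, f = 1 ✓
  a=1, b=0, c=0: formula gives 1, f = 1 ✓
  …and likewise for the remaining 3 rows.
No disagreement on any input; they are logically equivalent.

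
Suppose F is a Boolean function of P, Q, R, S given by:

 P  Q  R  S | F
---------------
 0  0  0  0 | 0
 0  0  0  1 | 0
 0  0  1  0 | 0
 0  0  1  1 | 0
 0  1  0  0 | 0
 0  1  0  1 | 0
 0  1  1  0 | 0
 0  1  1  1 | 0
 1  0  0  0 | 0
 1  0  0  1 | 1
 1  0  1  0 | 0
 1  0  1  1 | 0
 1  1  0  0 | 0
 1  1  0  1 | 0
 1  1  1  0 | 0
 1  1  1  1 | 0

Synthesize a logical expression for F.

F(P, Q, R, S) = ((P ∧ ¬Q) ∧ ¬R) ∧ S

F is 1 on exactly one input, (1,0,0,1), whose minterm is P·¬Q·¬R·S. So F is just that conjunction.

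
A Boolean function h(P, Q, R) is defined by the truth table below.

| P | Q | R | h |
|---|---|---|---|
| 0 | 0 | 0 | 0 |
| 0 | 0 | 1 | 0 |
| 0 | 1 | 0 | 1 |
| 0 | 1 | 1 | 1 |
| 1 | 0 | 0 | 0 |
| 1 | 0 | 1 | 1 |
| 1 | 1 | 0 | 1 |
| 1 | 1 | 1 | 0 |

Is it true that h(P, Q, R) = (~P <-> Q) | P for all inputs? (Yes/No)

No

Test each input against both h and the formula:
  P=0, Q=0, R=0: formula gives 0, h = 0 ✓
  P=0, Q=0, R=1: formula gives 0, h = 0 ✓
  P=0, Q=1, R=0: formula gives 1, h = 1 ✓
  P=0, Q=1, R=1: formula gives 1, h = 1 ✓
  P=1, Q=0, R=0: formula gives 1, but h = 0 ✗
Since they disagree at (1,0,0), the expression is not a correct formula for h.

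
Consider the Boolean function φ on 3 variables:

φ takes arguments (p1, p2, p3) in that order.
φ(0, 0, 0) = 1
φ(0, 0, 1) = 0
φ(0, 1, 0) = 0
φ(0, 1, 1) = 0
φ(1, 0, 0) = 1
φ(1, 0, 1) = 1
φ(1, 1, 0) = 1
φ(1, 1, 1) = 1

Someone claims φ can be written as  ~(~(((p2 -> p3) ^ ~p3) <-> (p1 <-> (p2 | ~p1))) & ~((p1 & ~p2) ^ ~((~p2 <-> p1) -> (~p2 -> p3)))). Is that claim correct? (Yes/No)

Check the formula against φ row by row:
  p1=0, p2=0, p3=0: formula gives 1, φ = 1 ✓
  p1=0, p2=0, p3=1: formula gives 0, φ = 0 ✓
  p1=0, p2=1, p3=0: formula gives 0, φ = 0 ✓
  p1=0, p2=1, p3=1: formula gives 0, φ = 0 ✓
  p1=1, p2=0, p3=0: formula gives 1, φ = 1 ✓
  … (the remaining 3 rows also agree.)
Every row agrees, so the formula is equivalent.

Yes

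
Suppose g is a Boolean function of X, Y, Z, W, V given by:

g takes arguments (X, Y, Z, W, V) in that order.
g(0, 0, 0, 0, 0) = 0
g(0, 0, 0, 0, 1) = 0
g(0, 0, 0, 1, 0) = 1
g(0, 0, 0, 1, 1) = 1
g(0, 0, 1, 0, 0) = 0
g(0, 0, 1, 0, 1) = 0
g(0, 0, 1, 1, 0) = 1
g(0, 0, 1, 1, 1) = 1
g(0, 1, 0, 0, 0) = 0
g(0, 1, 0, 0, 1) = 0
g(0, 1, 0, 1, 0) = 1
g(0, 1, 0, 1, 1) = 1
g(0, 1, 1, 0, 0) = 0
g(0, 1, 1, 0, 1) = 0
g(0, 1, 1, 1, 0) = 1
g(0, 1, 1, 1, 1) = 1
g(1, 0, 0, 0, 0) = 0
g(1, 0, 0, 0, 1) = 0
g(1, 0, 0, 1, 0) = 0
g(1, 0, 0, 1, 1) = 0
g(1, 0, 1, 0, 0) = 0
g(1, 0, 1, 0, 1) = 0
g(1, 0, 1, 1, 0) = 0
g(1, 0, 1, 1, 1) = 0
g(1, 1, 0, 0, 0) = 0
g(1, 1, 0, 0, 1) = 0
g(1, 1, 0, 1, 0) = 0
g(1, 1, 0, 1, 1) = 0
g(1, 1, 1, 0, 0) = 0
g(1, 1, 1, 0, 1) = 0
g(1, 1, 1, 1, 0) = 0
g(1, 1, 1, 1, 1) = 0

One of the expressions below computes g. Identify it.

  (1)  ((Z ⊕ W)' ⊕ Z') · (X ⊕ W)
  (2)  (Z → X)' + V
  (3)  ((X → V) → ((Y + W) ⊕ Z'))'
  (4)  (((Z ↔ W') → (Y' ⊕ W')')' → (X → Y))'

1

(2): at (0,0,0,0,1) it gives 1, but g = 0 — eliminated.
(3): at (0,0,1,0,0) it gives 1, but g = 0 — eliminated.
(4): at (0,0,0,1,0) it gives 0, but g = 1 — eliminated.
That leaves (1). Evaluating it on every row reproduces the table of g exactly.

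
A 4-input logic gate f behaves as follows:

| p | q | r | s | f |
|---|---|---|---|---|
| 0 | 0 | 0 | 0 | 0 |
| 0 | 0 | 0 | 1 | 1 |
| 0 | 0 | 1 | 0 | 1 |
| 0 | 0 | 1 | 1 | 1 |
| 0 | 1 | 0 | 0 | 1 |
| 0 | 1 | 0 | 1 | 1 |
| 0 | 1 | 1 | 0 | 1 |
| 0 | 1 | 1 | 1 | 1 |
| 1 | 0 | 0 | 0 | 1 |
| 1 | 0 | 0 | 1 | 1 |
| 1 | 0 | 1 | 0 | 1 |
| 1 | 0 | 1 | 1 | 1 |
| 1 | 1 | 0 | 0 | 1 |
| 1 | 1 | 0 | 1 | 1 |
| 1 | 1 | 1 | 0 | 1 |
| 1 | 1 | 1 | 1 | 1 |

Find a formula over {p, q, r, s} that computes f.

f(p, q, r, s) = ((p ∨ q) ∨ r) ∨ s

The output is 1 whenever at least one input is 1 — the OR of all inputs.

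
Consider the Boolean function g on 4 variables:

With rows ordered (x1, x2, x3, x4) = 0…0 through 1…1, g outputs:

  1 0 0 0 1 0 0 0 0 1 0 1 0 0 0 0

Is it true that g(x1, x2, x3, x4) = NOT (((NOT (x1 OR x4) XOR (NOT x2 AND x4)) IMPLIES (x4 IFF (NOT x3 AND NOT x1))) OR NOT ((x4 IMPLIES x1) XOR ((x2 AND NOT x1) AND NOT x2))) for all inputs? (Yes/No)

Yes

Evaluate NOT (((NOT (x1 OR x4) XOR (NOT x2 AND x4)) IMPLIES (x4 IFF (NOT x3 AND NOT x1))) OR NOT ((x4 IMPLIES x1) XOR ((x2 AND NOT x1) AND NOT x2))) on each row and compare to g:
  x1=0, x2=0, x3=0, x4=0: formula gives 1, g = 1 ✓
  x1=0, x2=0, x3=0, x4=1: formula gives 0, g = 0 ✓
  x1=0, x2=0, x3=1, x4=0: formula gives 0, g = 0 ✓
  x1=0, x2=0, x3=1, x4=1: formula gives 0, g = 0 ✓
  … (the remaining 12 rows also agree.)
Every row agrees, so the formula is equivalent.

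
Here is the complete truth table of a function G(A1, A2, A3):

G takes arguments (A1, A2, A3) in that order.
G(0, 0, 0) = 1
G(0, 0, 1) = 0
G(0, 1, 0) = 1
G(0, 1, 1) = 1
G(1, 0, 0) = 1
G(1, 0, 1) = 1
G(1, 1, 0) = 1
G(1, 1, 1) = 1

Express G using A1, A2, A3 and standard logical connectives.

G is 0 on exactly one input, (0,0,1), whose minterm is ¬A1·¬A2·A3. So G is the negation of that single conjunction.

G(A1, A2, A3) = ~((~A1 & ~A2) & A3)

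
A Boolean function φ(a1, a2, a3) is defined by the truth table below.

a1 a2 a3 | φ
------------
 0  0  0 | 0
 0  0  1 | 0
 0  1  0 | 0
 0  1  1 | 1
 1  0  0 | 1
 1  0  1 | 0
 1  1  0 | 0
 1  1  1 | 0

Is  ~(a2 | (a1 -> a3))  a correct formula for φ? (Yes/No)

No

Evaluate ~(a2 | (a1 -> a3)) on each row and compare to φ:
  a1=0, a2=0, a3=0: formula gives 0, φ = 0 ✓
  a1=0, a2=0, a3=1: formula gives 0, φ = 0 ✓
  a1=0, a2=1, a3=0: formula gives 0, φ = 0 ✓
  a1=0, a2=1, a3=1: formula gives 0, but φ = 1 ✗
A single disagreement suffices: at (0,1,1) they differ, so the formula does not compute φ.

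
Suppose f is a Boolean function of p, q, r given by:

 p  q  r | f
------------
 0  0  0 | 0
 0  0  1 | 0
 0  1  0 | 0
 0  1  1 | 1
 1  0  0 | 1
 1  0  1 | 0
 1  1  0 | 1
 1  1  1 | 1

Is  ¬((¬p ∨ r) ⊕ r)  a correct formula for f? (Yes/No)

No

Check the formula against f row by row:
  p=0, q=0, r=0: formula gives 0, f = 0 ✓
  p=0, q=0, r=1: formula gives 1, but f = 0 ✗
Since they disagree at (0,0,1), the expression is not a correct formula for f.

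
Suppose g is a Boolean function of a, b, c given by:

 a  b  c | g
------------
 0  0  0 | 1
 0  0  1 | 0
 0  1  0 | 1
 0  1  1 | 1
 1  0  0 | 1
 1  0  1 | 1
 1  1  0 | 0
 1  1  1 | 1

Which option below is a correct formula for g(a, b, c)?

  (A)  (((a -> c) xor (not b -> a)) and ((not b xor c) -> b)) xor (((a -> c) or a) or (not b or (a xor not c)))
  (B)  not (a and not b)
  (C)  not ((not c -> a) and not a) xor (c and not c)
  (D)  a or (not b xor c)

(B) fails at (0,0,1): the formula yields 1, g is 0.
(C) fails at (0,1,1): the formula yields 0, g is 1.
(D) fails at (0,1,0): the formula yields 0, g is 1.
(A) is the remaining candidate, and it agrees with g on all 8 inputs.

A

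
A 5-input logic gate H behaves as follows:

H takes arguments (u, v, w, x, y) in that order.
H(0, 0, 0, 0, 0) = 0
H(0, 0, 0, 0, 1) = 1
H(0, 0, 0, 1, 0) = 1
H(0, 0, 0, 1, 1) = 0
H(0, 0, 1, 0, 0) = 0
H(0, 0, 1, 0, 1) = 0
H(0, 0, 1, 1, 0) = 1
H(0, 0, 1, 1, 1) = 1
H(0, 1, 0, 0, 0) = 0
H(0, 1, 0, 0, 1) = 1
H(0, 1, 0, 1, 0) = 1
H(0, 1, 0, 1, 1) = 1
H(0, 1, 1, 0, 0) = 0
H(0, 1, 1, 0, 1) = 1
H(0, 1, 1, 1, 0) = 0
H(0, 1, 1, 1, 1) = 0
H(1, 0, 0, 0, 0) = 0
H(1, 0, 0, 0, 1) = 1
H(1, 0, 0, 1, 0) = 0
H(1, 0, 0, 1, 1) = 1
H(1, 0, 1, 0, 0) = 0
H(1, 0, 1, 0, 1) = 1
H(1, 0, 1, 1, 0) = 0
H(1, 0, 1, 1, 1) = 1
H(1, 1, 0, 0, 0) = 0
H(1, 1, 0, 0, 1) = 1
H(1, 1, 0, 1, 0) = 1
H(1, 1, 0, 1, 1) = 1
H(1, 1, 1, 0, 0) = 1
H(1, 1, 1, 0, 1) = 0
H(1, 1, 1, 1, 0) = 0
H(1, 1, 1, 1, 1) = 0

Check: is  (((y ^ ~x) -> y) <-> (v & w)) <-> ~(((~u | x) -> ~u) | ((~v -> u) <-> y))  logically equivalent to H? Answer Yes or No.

Check the formula against H row by row:
  u=0, v=0, w=0, x=0, y=0: formula gives 0, H = 0 ✓
  u=0, v=0, w=0, x=0, y=1: formula gives 1, H = 1 ✓
  u=0, v=0, w=0, x=1, y=0: formula gives 1, H = 1 ✓
  u=0, v=0, w=0, x=1, y=1: formula gives 1, but H = 0 ✗
A single disagreement suffices: at (0,0,0,1,1) they differ, so the formula does not compute H.

No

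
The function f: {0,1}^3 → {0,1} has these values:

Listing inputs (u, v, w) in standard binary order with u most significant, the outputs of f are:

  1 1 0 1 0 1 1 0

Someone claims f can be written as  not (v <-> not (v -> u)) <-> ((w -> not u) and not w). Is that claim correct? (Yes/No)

No

Evaluate not (v <-> not (v -> u)) <-> ((w -> not u) and not w) on each row and compare to f:
  u=0, v=0, w=0: formula gives 0, but f = 1 ✗
Since they disagree at (0,0,0), the expression is not a correct formula for f.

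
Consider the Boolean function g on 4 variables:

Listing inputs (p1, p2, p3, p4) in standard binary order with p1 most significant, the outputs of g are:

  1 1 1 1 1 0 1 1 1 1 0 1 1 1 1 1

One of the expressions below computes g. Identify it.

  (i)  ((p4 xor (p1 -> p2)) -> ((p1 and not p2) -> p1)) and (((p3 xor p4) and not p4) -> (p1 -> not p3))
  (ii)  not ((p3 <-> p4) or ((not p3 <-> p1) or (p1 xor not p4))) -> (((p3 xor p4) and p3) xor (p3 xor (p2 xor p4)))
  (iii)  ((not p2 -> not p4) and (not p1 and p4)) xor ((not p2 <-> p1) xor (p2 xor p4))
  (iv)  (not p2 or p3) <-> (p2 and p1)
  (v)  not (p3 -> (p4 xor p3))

ii

(i) disagrees with g on (0,1,0,1) (formula → 1, table → 0); rule it out.
(iii) disagrees with g on (0,0,0,0) (formula → 0, table → 1); rule it out.
(iv) disagrees with g on (0,0,0,0) (formula → 0, table → 1); rule it out.
(v) disagrees with g on (0,0,0,0) (formula → 0, table → 1); rule it out.
(ii) is the remaining candidate, and it agrees with g on all 16 inputs.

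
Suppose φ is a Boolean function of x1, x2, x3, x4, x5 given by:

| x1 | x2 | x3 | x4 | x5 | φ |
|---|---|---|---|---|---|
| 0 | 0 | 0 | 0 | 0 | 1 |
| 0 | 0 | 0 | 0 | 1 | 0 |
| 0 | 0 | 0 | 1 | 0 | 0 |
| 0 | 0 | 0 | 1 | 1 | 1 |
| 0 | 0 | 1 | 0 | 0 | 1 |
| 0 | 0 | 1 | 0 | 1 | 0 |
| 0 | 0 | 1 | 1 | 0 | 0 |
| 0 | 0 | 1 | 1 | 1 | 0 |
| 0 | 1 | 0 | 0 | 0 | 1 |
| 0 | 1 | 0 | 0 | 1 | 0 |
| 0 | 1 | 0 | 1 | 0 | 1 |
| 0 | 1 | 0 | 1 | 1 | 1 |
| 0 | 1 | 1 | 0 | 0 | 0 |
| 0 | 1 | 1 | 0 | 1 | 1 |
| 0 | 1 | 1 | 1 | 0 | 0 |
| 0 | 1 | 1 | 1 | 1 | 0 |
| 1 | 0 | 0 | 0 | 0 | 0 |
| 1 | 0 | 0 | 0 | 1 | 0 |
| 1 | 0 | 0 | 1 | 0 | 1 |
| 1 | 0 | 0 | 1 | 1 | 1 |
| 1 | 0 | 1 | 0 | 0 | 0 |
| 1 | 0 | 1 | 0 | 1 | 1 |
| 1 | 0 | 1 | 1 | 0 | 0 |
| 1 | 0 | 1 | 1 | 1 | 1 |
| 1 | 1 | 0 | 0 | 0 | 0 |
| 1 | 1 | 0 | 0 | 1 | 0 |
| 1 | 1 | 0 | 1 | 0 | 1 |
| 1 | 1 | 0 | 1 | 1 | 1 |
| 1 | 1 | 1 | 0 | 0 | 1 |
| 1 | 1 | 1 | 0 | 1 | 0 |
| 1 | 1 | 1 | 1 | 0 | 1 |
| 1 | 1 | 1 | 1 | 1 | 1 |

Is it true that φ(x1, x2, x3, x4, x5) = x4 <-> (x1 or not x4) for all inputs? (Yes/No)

No

Test each input against both φ and the formula:
  x1=0, x2=0, x3=0, x4=0, x5=0: formula gives 0, but φ = 1 ✗
A single disagreement suffices: at (0,0,0,0,0) they differ, so the formula does not compute φ.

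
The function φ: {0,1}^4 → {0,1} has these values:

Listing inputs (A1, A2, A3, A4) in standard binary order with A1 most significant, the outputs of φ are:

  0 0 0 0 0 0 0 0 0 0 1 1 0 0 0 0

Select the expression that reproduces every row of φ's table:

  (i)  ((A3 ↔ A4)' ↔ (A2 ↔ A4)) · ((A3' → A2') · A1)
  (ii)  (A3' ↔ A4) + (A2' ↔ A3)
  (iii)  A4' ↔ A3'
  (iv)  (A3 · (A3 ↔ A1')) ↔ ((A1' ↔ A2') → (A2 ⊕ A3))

(ii): at (0,0,0,1) it gives 1, but φ = 0 — eliminated.
(iii): at (0,0,0,0) it gives 1, but φ = 0 — eliminated.
(iv): at (0,0,0,0) it gives 1, but φ = 0 — eliminated.
Only (i) survives; checking it on all 16 rows confirms it matches φ.

i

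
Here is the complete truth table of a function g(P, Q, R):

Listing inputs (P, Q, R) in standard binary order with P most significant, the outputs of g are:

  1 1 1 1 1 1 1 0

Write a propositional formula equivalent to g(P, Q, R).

g(P, Q, R) = ¬((P ∧ Q) ∧ R)

The output is 0 only when every input is 1 — NAND of all inputs.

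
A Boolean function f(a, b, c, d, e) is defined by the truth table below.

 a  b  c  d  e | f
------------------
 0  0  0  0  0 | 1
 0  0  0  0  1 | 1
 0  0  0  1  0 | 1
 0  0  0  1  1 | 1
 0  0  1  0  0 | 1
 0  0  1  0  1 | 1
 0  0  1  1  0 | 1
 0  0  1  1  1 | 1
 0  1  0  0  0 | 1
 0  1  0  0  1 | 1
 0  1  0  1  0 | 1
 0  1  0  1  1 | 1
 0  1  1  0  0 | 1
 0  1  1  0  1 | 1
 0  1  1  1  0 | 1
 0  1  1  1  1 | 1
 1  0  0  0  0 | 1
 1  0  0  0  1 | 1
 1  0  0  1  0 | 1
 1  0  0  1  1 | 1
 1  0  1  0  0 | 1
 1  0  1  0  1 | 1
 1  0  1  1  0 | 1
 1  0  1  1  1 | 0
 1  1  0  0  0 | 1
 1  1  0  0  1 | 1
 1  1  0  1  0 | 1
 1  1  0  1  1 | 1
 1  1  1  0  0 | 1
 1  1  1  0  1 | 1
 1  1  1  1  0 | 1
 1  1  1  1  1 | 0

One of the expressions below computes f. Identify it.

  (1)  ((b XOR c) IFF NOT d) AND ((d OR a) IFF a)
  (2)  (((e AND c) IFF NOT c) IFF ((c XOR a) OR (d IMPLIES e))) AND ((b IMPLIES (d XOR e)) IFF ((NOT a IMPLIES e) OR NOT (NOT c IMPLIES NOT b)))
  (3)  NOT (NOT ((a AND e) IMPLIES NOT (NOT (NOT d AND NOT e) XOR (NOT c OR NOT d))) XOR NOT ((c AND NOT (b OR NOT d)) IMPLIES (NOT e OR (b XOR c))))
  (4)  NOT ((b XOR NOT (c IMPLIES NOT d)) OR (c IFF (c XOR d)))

3

(1) disagrees with f on (0,0,0,0,0) (formula → 0, table → 1); rule it out.
(2) disagrees with f on (0,0,0,0,0) (formula → 0, table → 1); rule it out.
(4) disagrees with f on (0,0,0,0,0) (formula → 0, table → 1); rule it out.
That leaves (3). Evaluating it on every row reproduces the table of f exactly.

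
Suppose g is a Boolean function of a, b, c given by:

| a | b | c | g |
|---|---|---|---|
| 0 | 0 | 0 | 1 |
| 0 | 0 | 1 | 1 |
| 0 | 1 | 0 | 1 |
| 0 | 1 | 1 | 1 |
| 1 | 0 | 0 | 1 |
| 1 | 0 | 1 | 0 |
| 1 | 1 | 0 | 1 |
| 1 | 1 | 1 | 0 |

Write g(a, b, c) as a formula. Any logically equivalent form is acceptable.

g(a, b, c) = NOT (((a AND NOT b) AND c) OR ((a AND b) AND c))

The 0-rows are (1,0,1), (1,1,1). Take each as a conjunction (a·¬b·c, a·b·c), form their disjunction, and complement — that gives a formula that is 1 everywhere g is.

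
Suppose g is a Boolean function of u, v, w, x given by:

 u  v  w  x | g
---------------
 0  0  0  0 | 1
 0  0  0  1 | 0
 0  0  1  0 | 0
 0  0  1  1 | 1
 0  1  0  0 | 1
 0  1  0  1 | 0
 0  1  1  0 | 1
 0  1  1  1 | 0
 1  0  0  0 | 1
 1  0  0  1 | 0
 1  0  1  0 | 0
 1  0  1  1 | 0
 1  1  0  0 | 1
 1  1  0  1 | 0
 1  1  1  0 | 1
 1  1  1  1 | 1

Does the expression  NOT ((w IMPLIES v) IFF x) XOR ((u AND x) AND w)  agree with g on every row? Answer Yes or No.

Check the formula against g row by row:
  u=0, v=0, w=0, x=0: formula gives 1, g = 1 ✓
  u=0, v=0, w=0, x=1: formula gives 0, g = 0 ✓
  u=0, v=0, w=1, x=0: formula gives 0, g = 0 ✓
  u=0, v=0, w=1, x=1: formula gives 1, g = 1 ✓
  … (the remaining 12 rows also agree.)
Every row agrees, so the formula is equivalent.

Yes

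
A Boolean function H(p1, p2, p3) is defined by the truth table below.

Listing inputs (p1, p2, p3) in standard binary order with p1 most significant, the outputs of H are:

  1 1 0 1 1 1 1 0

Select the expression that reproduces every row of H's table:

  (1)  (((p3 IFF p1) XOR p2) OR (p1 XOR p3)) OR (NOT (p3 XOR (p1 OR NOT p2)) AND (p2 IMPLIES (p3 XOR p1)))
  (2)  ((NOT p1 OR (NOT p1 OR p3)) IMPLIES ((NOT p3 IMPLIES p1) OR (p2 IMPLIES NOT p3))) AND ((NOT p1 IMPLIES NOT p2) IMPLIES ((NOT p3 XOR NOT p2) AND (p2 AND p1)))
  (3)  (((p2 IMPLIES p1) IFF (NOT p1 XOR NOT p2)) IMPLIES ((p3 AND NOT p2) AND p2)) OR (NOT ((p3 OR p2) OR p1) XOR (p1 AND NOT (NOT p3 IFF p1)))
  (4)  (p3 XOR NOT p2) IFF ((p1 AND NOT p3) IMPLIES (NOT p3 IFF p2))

(2): at (0,0,0) it gives 0, but H = 1 — eliminated.
(3): at (0,1,0) it gives 1, but H = 0 — eliminated.
(4): at (0,0,1) it gives 0, but H = 1 — eliminated.
(1) is the remaining candidate, and it agrees with H on all 8 inputs.

1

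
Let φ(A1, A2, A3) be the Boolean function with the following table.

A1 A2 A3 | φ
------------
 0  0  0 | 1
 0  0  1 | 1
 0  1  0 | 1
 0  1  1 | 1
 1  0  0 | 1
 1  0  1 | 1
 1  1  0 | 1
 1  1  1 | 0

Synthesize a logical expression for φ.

The output is 0 only when every input is 1 — NAND of all inputs.

φ(A1, A2, A3) = ~((A1 & A2) & A3)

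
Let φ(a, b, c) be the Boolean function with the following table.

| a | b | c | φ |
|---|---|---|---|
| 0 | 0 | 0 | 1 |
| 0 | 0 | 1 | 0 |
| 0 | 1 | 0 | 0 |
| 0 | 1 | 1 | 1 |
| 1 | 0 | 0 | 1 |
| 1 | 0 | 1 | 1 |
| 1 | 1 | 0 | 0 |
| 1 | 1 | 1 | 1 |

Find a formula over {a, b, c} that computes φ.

The 0-rows are (0,0,1), (0,1,0), (1,1,0). Take each as a conjunction (¬a·¬b·c, ¬a·b·¬c, a·b·¬c), form their disjunction, and complement — that gives a formula that is 1 everywhere φ is.

φ(a, b, c) = ((((a' · b') · c) + ((a' · b) · c')) + ((a · b) · c'))'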